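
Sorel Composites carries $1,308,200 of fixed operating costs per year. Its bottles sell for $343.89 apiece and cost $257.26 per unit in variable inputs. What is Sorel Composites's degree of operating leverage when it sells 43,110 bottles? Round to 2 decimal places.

Total contribution margin = 43,110 × $86.63 = $3,734,619.30.
Subtracting fixed costs: EBIT = $3,734,619.30 − $1,308,200 = $2,426,419.30.
DOL = contribution ÷ EBIT = $3,734,619.30 ÷ $2,426,419.30 = 1.5391.

1.54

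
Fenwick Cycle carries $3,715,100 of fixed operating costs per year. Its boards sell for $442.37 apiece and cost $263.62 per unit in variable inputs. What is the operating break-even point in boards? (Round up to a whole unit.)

20,784 boards

Unit CM = price − variable cost = $442.37 − $263.62 = $178.75.
Units to break even: $3,715,100 ÷ $178.75 = 20,783.78, rounded up to 20,784.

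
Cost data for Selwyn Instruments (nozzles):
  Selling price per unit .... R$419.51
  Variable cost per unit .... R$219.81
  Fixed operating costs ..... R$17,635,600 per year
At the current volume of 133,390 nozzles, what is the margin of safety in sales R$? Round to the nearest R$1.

R$18,911,315

Unit CM = price − variable cost = R$419.51 − R$219.81 = R$199.70. Break-even units = R$17,635,600 ÷ R$199.70 = 88,310.47; break-even revenue = 88,310.47 × R$419.51 = R$37,047,123.47.
Actual sales revenue = 133,390 × R$419.51 = R$55,958,438.90.
Margin of safety = R$55,958,438.90 − R$37,047,123.47 = R$18,911,315.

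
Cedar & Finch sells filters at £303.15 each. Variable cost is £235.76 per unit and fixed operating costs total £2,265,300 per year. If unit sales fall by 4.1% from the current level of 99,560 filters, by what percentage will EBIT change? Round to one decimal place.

Contribution at this volume is 99,560 × £67.39 = £6,709,348.40.
Operating income = contribution − fixed costs = £6,709,348.40 − £2,265,300 = £4,444,048.40.
Degree of operating leverage = £6,709,348.40 / £4,444,048.40 = 1.5097.
%ΔEBIT = DOL × %ΔSales = 1.5097 × -4.1% = -6.2%.

-6.2%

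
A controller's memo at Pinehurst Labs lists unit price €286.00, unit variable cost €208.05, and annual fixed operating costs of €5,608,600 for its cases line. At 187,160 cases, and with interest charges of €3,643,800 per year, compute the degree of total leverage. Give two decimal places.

Total contribution margin = 187,160 × €77.95 = €14,589,122.00.
Subtracting fixed costs: EBIT = €14,589,122.00 − €5,608,600 = €8,980,522.00. Interest = €3,643,800.00, so EBIT − I = €5,336,722.00.
Degree of total leverage = total CM / (EBIT − interest) = €14,589,122.00 / €5,336,722.00 = 2.7337.

2.73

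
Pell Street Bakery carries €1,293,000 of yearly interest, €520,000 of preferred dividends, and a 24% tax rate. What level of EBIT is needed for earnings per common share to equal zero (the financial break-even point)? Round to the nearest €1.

€1,977,211

Preferred dividends are paid after tax, so their pre-tax equivalent is €520,000 ÷ (1 − 0.24) = €684,210.53.
Financial break-even EBIT = interest + D_p ÷ (1 − t) = €1,293,000 + €684,210.53 = €1,977,210.53.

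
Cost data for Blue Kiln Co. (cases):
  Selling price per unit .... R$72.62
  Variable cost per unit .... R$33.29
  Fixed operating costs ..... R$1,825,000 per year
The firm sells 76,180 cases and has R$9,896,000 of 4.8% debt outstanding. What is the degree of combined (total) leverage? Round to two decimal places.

4.30

Contribution at this volume is 76,180 × R$39.33 = R$2,996,159.40.
EBIT = R$2,996,159.40 − R$1,825,000 = R$1,171,159.40. Interest = R$475,008.00.
DOL = R$2,996,159.40 ÷ R$1,171,159.40 = 2.5583; DFL = R$1,171,159.40 ÷ R$696,151.40 = 1.6823.
DCL = DOL × DFL = 2.5583 × 1.6823 = 4.3038.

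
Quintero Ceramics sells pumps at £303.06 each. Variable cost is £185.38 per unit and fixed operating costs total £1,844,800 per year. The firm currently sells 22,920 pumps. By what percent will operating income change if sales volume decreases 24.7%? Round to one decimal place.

At 22,920 units, contribution = 22,920 × £117.68 = £2,697,225.60.
Subtracting fixed costs: EBIT = £2,697,225.60 − £1,844,800 = £852,425.60.
So DOL = total CM / EBIT = £2,697,225.60 / £852,425.60 = 3.1642.
Operating income changes by 3.1642 × -24.7% = -78.2%.

-78.2%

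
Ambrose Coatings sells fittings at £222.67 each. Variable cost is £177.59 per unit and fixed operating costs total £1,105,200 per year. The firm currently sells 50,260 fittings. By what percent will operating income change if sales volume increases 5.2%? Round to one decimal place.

+10.2%

At 50,260 units, contribution = 50,260 × £45.08 = £2,265,720.80.
Subtracting fixed costs: EBIT = £2,265,720.80 − £1,105,200 = £1,160,520.80.
So DOL = total CM / EBIT = £2,265,720.80 / £1,160,520.80 = 1.9523.
Operating income changes by 1.9523 × +5.2% = +10.2%.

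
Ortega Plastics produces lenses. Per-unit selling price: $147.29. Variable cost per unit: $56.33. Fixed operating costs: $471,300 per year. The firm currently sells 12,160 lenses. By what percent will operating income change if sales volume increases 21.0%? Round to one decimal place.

+36.6%

At 12,160 units, contribution = 12,160 × $90.96 = $1,106,073.60.
Subtracting fixed costs: EBIT = $1,106,073.60 − $471,300 = $634,773.60.
DOL = contribution ÷ EBIT = $1,106,073.60 ÷ $634,773.60 = 1.7425.
Operating income changes by 1.7425 × +21.0% = +36.6%.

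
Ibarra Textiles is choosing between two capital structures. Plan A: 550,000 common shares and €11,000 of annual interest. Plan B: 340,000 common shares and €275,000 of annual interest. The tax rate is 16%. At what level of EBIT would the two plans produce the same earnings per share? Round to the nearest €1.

€702,429

At indifference, (EBIT − 11,000)(1 − t)/550,000 = (EBIT − 275,000)(1 − t)/340,000.
The (1 − t) factor cancels: (EBIT − 11,000) × 340,000 = (EBIT − 275,000) × 550,000.
Solving, EBIT = (275,000·550,000 − 11,000·340,000) / (550,000 − 340,000) = 147,510,000,000 / 210,000 = 702,428.57.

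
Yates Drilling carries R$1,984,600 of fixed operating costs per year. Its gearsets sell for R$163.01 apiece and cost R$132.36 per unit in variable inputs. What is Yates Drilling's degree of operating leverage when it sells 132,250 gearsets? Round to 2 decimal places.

Contribution at this volume is 132,250 × R$30.65 = R$4,053,462.50.
EBIT = R$4,053,462.50 − R$1,984,600 = R$2,068,862.50.
So DOL = total CM / EBIT = R$4,053,462.50 / R$2,068,862.50 = 1.9593.

1.96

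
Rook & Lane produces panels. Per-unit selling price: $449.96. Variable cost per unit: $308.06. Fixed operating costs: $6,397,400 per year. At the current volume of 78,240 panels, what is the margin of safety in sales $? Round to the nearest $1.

Contribution margin per unit = $449.96 − $308.06 = $141.90. Break-even units = $6,397,400 ÷ $141.90 = 45,083.86; break-even revenue = 45,083.86 × $449.96 = $20,285,934.49.
Current sales = 78,240 × $449.96 = $35,204,870.40.
Margin of safety = $35,204,870.40 − $20,285,934.49 = $14,918,936.

$14,918,936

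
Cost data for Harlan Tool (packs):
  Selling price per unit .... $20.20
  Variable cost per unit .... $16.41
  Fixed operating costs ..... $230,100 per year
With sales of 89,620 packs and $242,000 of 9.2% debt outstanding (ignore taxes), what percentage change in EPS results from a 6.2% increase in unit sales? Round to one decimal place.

Total contribution margin = 89,620 × $3.79 = $339,659.80.
EBIT = $339,659.80 − $230,100 = $109,559.80.
Interest = $22,264.00, so EBIT − I = $87,295.80.
Degree of combined leverage = contribution ÷ (EBIT − I) = $339,659.80 ÷ $87,295.80 = 3.8909.
EPS therefore changes by 3.8909 × (+6.2%) = +24.1%.

+24.1%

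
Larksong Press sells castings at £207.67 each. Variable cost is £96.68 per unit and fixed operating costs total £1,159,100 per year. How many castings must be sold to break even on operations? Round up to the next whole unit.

10,444 castings

Each unit contributes £207.67 − £96.68 = £110.99.
Break-even Q = £1,159,100 / £110.99 = 10,443.28 → 10,444 castings.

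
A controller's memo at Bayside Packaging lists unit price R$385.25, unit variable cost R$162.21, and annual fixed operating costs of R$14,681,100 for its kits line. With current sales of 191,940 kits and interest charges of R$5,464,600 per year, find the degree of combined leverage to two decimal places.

1.89

Total contribution margin = 191,940 × R$223.04 = R$42,810,297.60.
Operating income = contribution − fixed costs = R$42,810,297.60 − R$14,681,100 = R$28,129,197.60. Interest = R$5,464,600.00.
DOL = R$42,810,297.60 ÷ R$28,129,197.60 = 1.5219; DFL = R$28,129,197.60 ÷ R$22,664,597.60 = 1.2411.
DCL = DOL × DFL = 1.5219 × 1.2411 = 1.8888.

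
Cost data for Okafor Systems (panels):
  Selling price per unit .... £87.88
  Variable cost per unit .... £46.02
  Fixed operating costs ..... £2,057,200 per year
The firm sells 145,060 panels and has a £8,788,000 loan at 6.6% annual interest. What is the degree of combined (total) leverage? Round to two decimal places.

1.77

Total contribution margin = 145,060 × £41.86 = £6,072,211.60.
Operating income = contribution − fixed costs = £6,072,211.60 − £2,057,200 = £4,015,011.60. Interest = £580,008.00.
DOL = £6,072,211.60 ÷ £4,015,011.60 = 1.5124; DFL = £4,015,011.60 ÷ £3,435,003.60 = 1.1689.
Combined leverage = 1.5124 × 1.1689 = 1.7678.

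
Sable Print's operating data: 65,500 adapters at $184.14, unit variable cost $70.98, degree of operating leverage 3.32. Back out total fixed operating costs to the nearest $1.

$5,179,456

Total contribution margin = 65,500 × $113.16 = $7,411,980.00.
DOL = contribution / EBIT, so EBIT = $7,411,980.00 / 3.32 = $2,232,524.10.
Fixed costs = CM − EBIT = $7,411,980.00 − $2,232,524.10 = $5,179,456.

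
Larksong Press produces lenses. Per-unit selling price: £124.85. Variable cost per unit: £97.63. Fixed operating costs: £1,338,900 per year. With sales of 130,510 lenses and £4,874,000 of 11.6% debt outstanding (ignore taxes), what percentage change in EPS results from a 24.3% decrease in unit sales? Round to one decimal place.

Total contribution margin = 130,510 × £27.22 = £3,552,482.20.
EBIT = £3,552,482.20 − £1,338,900 = £2,213,582.20.
After interest of £565,384.00, pre-tax earnings = £1,648,198.20.
DCL = total CM / (EBIT − I) = £3,552,482.20 / £1,648,198.20 = 2.1554.
%ΔEPS = DCL × %ΔSales = 2.1554 × -24.3% = -52.4%.

-52.4%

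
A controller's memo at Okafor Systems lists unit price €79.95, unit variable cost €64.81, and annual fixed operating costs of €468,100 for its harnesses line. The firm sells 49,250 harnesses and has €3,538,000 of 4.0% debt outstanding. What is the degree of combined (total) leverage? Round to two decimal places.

Total contribution margin = 49,250 × €15.14 = €745,645.00.
Operating income = contribution − fixed costs = €745,645.00 − €468,100 = €277,545.00. Interest = €141,520.00.
DOL = €745,645.00 ÷ €277,545.00 = 2.6866; DFL = €277,545.00 ÷ €136,025.00 = 2.0404.
Combined leverage = 2.6866 × 2.0404 = 5.4817.

5.48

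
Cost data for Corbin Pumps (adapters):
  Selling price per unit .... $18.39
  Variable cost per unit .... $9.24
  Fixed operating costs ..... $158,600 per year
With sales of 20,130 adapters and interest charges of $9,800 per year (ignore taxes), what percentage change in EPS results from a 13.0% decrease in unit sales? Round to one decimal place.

At 20,130 units, contribution = 20,130 × $9.15 = $184,189.50.
EBIT = $184,189.50 − $158,600 = $25,589.50.
Interest = $9,800.00, so EBIT − I = $15,789.50.
DCL = total CM / (EBIT − I) = $184,189.50 / $15,789.50 = 11.6653.
EPS therefore changes by 11.6653 × (-13.0%) = -151.6%.

-151.6%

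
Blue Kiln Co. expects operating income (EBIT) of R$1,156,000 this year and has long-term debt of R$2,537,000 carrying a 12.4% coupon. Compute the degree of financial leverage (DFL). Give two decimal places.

Annual interest charges come to R$314,588.00.
DFL = EBIT ÷ (EBIT − I) = R$1,156,000 ÷ (R$1,156,000 − R$314,588.00) = R$1,156,000 ÷ R$841,412.00 = 1.3739.

1.37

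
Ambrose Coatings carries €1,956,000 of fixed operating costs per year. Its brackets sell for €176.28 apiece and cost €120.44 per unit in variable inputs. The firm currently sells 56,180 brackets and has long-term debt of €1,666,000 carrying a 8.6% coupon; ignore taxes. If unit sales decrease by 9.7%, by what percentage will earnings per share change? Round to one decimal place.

Total contribution margin = 56,180 × €55.84 = €3,137,091.20.
Subtracting fixed costs: EBIT = €3,137,091.20 − €1,956,000 = €1,181,091.20.
Interest = €143,276.00, so EBIT − I = €1,037,815.20.
DCL = total CM / (EBIT − I) = €3,137,091.20 / €1,037,815.20 = 3.0228.
%ΔEPS = DCL × %ΔSales = 3.0228 × -9.7% = -29.3%.

-29.3%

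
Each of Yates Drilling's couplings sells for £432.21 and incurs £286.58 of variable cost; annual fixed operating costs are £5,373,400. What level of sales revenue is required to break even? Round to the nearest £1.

CM per unit = £432.21 − £286.58 = £145.63; CM ratio = £145.63 / £432.21 = 0.3369.
Break-even revenue = fixed costs × price ÷ CM = £5,373,400 × £432.21 ÷ £145.63 = £15,947,519.

£15,947,519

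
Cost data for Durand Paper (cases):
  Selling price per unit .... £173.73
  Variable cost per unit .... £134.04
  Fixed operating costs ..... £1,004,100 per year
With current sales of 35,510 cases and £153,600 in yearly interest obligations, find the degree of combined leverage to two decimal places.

5.60

At 35,510 units, contribution = 35,510 × £39.69 = £1,409,391.90.
Operating income = contribution − fixed costs = £1,409,391.90 − £1,004,100 = £405,291.90. Interest = £153,600.00, so EBIT − I = £251,691.90.
Degree of total leverage = total CM / (EBIT − interest) = £1,409,391.90 / £251,691.90 = 5.5997.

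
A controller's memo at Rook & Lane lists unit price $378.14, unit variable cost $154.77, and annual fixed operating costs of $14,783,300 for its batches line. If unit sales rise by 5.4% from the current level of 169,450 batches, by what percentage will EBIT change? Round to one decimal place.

+8.9%

Total contribution margin = 169,450 × $223.37 = $37,850,046.50.
Subtracting fixed costs: EBIT = $37,850,046.50 − $14,783,300 = $23,066,746.50.
Degree of operating leverage = $37,850,046.50 / $23,066,746.50 = 1.6409.
%ΔEBIT = DOL × %ΔSales = 1.6409 × +5.4% = +8.9%.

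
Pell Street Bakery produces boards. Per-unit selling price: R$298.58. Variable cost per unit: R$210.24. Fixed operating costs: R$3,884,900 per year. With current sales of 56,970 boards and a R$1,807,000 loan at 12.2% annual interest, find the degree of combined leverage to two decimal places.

Total contribution margin = 56,970 × R$88.34 = R$5,032,729.80.
Subtracting fixed costs: EBIT = R$5,032,729.80 − R$3,884,900 = R$1,147,829.80. Interest = R$220,454.00, so EBIT − I = R$927,375.80.
Degree of total leverage = total CM / (EBIT − interest) = R$5,032,729.80 / R$927,375.80 = 5.4269.

5.43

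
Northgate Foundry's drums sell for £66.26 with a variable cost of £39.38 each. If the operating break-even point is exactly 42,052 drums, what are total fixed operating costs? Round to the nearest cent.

Unit CM = price − variable cost = £66.26 − £39.38 = £26.88.
Since BE = FC / CM, FC = 42,052 × £26.88 = £1,130,357.76.

£1,130,357.76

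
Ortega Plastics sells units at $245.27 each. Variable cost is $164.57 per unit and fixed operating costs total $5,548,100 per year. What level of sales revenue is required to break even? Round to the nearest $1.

$16,862,237

CM per unit = $245.27 − $164.57 = $80.70; CM ratio = $80.70 / $245.27 = 0.3290.
Break-even sales = FC ÷ CM ratio = $5,548,100 × $245.27 / $80.70 = $16,862,237.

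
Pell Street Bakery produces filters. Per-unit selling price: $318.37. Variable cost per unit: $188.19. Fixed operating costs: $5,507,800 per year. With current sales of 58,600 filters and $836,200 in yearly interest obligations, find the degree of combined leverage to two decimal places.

Total contribution margin = 58,600 × $130.18 = $7,628,548.00.
Subtracting fixed costs: EBIT = $7,628,548.00 − $5,507,800 = $2,120,748.00. Interest = $836,200.00, so EBIT − I = $1,284,548.00.
DCL = contribution ÷ (EBIT − I) = $7,628,548.00 ÷ $1,284,548.00 = 5.9387.

5.94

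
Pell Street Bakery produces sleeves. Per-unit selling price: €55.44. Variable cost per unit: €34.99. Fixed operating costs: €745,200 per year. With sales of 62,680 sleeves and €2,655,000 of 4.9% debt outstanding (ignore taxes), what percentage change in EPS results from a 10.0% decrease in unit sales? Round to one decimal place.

-31.5%

Contribution at this volume is 62,680 × €20.45 = €1,281,806.00.
Subtracting fixed costs: EBIT = €1,281,806.00 − €745,200 = €536,606.00.
After interest of €130,095.00, pre-tax earnings = €406,511.00.
DCL = total CM / (EBIT − I) = €1,281,806.00 / €406,511.00 = 3.1532.
EPS therefore changes by 3.1532 × (-10.0%) = -31.5%.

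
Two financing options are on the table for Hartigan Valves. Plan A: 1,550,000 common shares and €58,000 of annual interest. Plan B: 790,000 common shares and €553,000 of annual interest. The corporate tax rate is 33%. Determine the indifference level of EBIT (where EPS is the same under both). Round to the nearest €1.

€1,067,539

At indifference, (EBIT − 58,000)(1 − t)/1,550,000 = (EBIT − 553,000)(1 − t)/790,000.
The (1 − t) factor cancels: (EBIT − 58,000) × 790,000 = (EBIT − 553,000) × 1,550,000.
Solving, EBIT = (553,000·1,550,000 − 58,000·790,000) / (1,550,000 − 790,000) = 811,330,000,000 / 760,000 = 1,067,539.47.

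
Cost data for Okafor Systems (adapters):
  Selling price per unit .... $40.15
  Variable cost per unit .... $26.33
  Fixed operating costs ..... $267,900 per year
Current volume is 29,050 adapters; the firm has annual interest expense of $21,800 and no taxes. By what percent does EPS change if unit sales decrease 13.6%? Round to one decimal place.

-48.8%

Total contribution margin = 29,050 × $13.82 = $401,471.00.
Subtracting fixed costs: EBIT = $401,471.00 − $267,900 = $133,571.00.
Interest = $21,800.00, so EBIT − I = $111,771.00.
DCL = total CM / (EBIT − I) = $401,471.00 / $111,771.00 = 3.5919.
EPS therefore changes by 3.5919 × (-13.6%) = -48.8%.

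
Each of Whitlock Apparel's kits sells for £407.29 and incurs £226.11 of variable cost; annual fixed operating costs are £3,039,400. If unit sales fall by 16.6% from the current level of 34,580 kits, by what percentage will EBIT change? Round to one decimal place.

-32.2%

Total contribution margin = 34,580 × £181.18 = £6,265,204.40.
EBIT = £6,265,204.40 − £3,039,400 = £3,225,804.40.
DOL = contribution ÷ EBIT = £6,265,204.40 ÷ £3,225,804.40 = 1.9422.
So EBIT moves 1.9422 × (-16.6%) = -32.2%.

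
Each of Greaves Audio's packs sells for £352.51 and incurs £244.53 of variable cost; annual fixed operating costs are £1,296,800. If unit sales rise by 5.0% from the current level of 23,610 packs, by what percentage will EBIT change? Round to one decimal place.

+10.2%

At 23,610 units, contribution = 23,610 × £107.98 = £2,549,407.80.
Subtracting fixed costs: EBIT = £2,549,407.80 − £1,296,800 = £1,252,607.80.
So DOL = total CM / EBIT = £2,549,407.80 / £1,252,607.80 = 2.0353.
Operating income changes by 2.0353 × +5.0% = +10.2%.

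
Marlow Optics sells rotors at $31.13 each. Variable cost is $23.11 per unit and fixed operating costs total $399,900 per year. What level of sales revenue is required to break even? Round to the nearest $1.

$1,552,230

CM per unit = $31.13 − $23.11 = $8.02; CM ratio = $8.02 / $31.13 = 0.2576.
Break-even sales = FC ÷ CM ratio = $399,900 × $31.13 / $8.02 = $1,552,230.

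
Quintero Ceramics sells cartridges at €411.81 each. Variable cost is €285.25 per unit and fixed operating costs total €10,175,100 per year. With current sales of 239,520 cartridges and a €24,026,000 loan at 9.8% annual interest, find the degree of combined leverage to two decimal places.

At 239,520 units, contribution = 239,520 × €126.56 = €30,313,651.20.
EBIT = €30,313,651.20 − €10,175,100 = €20,138,551.20. Interest = €2,354,548.00.
DOL = €30,313,651.20 ÷ €20,138,551.20 = 1.5053; DFL = €20,138,551.20 ÷ €17,784,003.20 = 1.1324.
DCL = DOL × DFL = 1.5053 × 1.1324 = 1.7046.

1.70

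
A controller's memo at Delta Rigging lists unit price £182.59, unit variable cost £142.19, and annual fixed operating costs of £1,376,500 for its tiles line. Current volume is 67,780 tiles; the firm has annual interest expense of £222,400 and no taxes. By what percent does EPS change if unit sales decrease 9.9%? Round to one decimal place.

At 67,780 units, contribution = 67,780 × £40.40 = £2,738,312.00.
Subtracting fixed costs: EBIT = £2,738,312.00 − £1,376,500 = £1,361,812.00.
Interest = £222,400.00, so EBIT − I = £1,139,412.00.
DCL = total CM / (EBIT − I) = £2,738,312.00 / £1,139,412.00 = 2.4033.
%ΔEPS = DCL × %ΔSales = 2.4033 × -9.9% = -23.8%.

-23.8%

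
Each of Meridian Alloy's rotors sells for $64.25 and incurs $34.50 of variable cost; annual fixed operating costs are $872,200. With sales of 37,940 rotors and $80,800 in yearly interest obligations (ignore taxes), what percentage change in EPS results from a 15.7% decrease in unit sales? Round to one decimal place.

Contribution at this volume is 37,940 × $29.75 = $1,128,715.00.
EBIT = $1,128,715.00 − $872,200 = $256,515.00.
After interest of $80,800.00, pre-tax earnings = $175,715.00.
DCL = total CM / (EBIT − I) = $1,128,715.00 / $175,715.00 = 6.4236.
EPS therefore changes by 6.4236 × (-15.7%) = -100.8%.

-100.8%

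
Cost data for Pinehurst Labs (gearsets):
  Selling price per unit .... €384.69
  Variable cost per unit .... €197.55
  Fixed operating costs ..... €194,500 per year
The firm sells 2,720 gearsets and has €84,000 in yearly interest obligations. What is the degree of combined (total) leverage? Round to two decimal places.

At 2,720 units, contribution = 2,720 × €187.14 = €509,020.80.
Operating income = contribution − fixed costs = €509,020.80 − €194,500 = €314,520.80. Interest = €84,000.00.
DOL = €509,020.80 ÷ €314,520.80 = 1.6184; DFL = €314,520.80 ÷ €230,520.80 = 1.3644.
Combined leverage = 1.6184 × 1.3644 = 2.2081.

2.21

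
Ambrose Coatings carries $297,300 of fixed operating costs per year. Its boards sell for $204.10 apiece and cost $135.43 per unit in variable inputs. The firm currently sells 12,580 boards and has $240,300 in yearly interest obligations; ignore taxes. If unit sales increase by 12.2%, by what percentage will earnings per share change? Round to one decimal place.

Total contribution margin = 12,580 × $68.67 = $863,868.60.
Operating income = contribution − fixed costs = $863,868.60 − $297,300 = $566,568.60.
Interest = $240,300.00, so EBIT − I = $326,268.60.
DCL = total CM / (EBIT − I) = $863,868.60 / $326,268.60 = 2.6477.
%ΔEPS = DCL × %ΔSales = 2.6477 × +12.2% = +32.3%.

+32.3%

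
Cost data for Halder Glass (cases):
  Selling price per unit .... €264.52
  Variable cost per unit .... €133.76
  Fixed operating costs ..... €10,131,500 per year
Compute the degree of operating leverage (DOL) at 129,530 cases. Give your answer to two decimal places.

Contribution at this volume is 129,530 × €130.76 = €16,937,342.80.
EBIT = €16,937,342.80 − €10,131,500 = €6,805,842.80.
Degree of operating leverage = €16,937,342.80 / €6,805,842.80 = 2.4886.

2.49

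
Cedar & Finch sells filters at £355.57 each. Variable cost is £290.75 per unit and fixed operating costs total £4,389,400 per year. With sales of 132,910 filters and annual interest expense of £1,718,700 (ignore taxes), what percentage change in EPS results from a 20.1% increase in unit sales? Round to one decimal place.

+69.1%

Total contribution margin = 132,910 × £64.82 = £8,615,226.20.
EBIT = £8,615,226.20 − £4,389,400 = £4,225,826.20.
Interest = £1,718,700.00, so EBIT − I = £2,507,126.20.
DCL = total CM / (EBIT − I) = £8,615,226.20 / £2,507,126.20 = 3.4363.
EPS therefore changes by 3.4363 × (+20.1%) = +69.1%.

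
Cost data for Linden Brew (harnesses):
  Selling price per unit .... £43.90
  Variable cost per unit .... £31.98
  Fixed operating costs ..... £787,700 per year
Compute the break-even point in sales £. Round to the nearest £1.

£2,901,009

Contribution margin per unit = £43.90 − £31.98 = £11.92, a CM ratio of £11.92 ÷ £43.90 = 0.2715.
Break-even sales = FC ÷ CM ratio = £787,700 × £43.90 / £11.92 = £2,901,009.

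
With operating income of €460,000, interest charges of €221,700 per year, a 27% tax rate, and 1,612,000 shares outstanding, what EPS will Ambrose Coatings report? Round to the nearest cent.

€0.11

Interest = €221,700.00, so EBT = €460,000 − €221,700.00 = €238,300.00.
Net income = €238,300.00 × (1 − 0.27) = €173,959.00.
Per share: €173,959.00 / 1,612,000 shares = €0.11.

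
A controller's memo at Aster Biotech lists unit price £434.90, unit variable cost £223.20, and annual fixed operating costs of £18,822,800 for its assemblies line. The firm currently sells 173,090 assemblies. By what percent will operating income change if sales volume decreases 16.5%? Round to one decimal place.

Total contribution margin = 173,090 × £211.70 = £36,643,153.00.
Subtracting fixed costs: EBIT = £36,643,153.00 − £18,822,800 = £17,820,353.00.
DOL = contribution ÷ EBIT = £36,643,153.00 ÷ £17,820,353.00 = 2.0563.
%ΔEBIT = DOL × %ΔSales = 2.0563 × -16.5% = -33.9%.

-33.9%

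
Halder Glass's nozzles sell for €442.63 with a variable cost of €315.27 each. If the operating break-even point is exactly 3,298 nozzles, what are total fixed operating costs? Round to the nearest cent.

€420,033.28

Unit CM = price − variable cost = €442.63 − €315.27 = €127.36.
Fixed costs = break-even units × CM = 3,298 × €127.36 = €420,033.28.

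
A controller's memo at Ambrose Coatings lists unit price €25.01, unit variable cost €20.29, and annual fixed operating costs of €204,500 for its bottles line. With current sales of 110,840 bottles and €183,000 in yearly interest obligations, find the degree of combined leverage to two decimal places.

3.86

Total contribution margin = 110,840 × €4.72 = €523,164.80.
Operating income = contribution − fixed costs = €523,164.80 − €204,500 = €318,664.80. Interest = €183,000.00.
DOL = €523,164.80 ÷ €318,664.80 = 1.6417; DFL = €318,664.80 ÷ €135,664.80 = 2.3489.
DCL = DOL × DFL = 1.6417 × 2.3489 = 3.8562.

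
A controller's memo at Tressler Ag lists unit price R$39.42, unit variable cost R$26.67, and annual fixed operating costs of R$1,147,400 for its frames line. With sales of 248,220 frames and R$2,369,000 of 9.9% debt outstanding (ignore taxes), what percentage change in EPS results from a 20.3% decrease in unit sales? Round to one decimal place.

Contribution at this volume is 248,220 × R$12.75 = R$3,164,805.00.
EBIT = R$3,164,805.00 − R$1,147,400 = R$2,017,405.00.
After interest of R$234,531.00, pre-tax earnings = R$1,782,874.00.
DCL = total CM / (EBIT − I) = R$3,164,805.00 / R$1,782,874.00 = 1.7751.
EPS therefore changes by 1.7751 × (-20.3%) = -36.0%.

-36.0%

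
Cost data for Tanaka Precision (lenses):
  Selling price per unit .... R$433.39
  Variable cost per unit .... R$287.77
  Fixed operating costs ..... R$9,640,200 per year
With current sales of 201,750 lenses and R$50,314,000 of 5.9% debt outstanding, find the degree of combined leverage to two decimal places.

Contribution at this volume is 201,750 × R$145.62 = R$29,378,835.00.
Subtracting fixed costs: EBIT = R$29,378,835.00 − R$9,640,200 = R$19,738,635.00. Interest = R$2,968,526.00.
DOL = R$29,378,835.00 ÷ R$19,738,635.00 = 1.4884; DFL = R$19,738,635.00 ÷ R$16,770,109.00 = 1.1770.
DCL = DOL × DFL = 1.4884 × 1.1770 = 1.7518.

1.75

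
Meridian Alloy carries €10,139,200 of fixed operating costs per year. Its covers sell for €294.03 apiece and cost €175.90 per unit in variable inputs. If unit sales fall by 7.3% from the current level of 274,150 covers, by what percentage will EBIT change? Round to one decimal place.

Total contribution margin = 274,150 × €118.13 = €32,385,339.50.
Subtracting fixed costs: EBIT = €32,385,339.50 − €10,139,200 = €22,246,139.50.
So DOL = total CM / EBIT = €32,385,339.50 / €22,246,139.50 = 1.4558.
Operating income changes by 1.4558 × -7.3% = -10.6%.

-10.6%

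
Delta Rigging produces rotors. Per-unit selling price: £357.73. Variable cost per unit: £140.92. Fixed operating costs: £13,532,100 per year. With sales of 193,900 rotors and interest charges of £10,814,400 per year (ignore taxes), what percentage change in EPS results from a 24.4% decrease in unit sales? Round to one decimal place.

-58.0%

Contribution at this volume is 193,900 × £216.81 = £42,039,459.00.
Subtracting fixed costs: EBIT = £42,039,459.00 − £13,532,100 = £28,507,359.00.
After interest of £10,814,400.00, pre-tax earnings = £17,692,959.00.
DCL = total CM / (EBIT − I) = £42,039,459.00 / £17,692,959.00 = 2.3761.
EPS therefore changes by 2.3761 × (-24.4%) = -58.0%.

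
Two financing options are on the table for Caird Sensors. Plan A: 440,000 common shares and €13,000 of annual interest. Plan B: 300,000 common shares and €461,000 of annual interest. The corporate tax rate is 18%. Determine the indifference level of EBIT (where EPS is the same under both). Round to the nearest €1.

€1,421,000

Set EPS_A = EPS_B: (EBIT − €13,000)(1 − 0.18) ÷ 440,000 = (EBIT − €461,000)(1 − 0.18) ÷ 300,000.
Cancelling (1 − t) and cross-multiplying: 300,000·(EBIT − 13,000) = 440,000·(EBIT − 461,000).
Solving, EBIT = (461,000·440,000 − 13,000·300,000) / (440,000 − 300,000) = 198,940,000,000 / 140,000 = 1,421,000.00.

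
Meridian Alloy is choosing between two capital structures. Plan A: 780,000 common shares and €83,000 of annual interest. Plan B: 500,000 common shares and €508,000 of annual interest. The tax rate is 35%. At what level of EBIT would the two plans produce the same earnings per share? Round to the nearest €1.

Set EPS_A = EPS_B: (EBIT − €83,000)(1 − 0.35) ÷ 780,000 = (EBIT − €508,000)(1 − 0.35) ÷ 500,000.
Cancelling (1 − t) and cross-multiplying: 500,000·(EBIT − 83,000) = 780,000·(EBIT − 508,000).
Solving, EBIT = (508,000·780,000 − 83,000·500,000) / (780,000 − 500,000) = 354,740,000,000 / 280,000 = 1,266,928.57.

€1,266,929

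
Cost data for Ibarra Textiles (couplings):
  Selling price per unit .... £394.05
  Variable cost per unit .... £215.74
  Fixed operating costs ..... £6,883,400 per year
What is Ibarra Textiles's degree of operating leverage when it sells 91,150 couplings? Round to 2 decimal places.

Contribution at this volume is 91,150 × £178.31 = £16,252,956.50.
EBIT = £16,252,956.50 − £6,883,400 = £9,369,556.50.
DOL = contribution ÷ EBIT = £16,252,956.50 ÷ £9,369,556.50 = 1.7347.

1.73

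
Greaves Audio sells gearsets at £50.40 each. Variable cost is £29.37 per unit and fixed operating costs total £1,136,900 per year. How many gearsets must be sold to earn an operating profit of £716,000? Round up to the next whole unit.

Unit CM = price − variable cost = £50.40 − £29.37 = £21.03.
Need Q such that Q × £21.03 − £1,136,900 = £716,000, i.e. Q = £1,852,900 / £21.03 = 88,107.47 → 88,108.

88,108 gearsets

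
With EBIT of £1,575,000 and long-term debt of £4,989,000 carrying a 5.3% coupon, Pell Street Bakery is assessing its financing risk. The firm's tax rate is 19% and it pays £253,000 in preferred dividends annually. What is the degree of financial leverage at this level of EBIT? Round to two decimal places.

Annual interest charges come to £264,417.00.
Preferred dividends grossed up pre-tax: £253,000 / (1 − 0.19) = £312,345.68.
DFL = EBIT ÷ [EBIT − I − D_p/(1−t)] = £1,575,000 ÷ [£1,575,000 − £264,417.00 − £312,345.68] = £1,575,000 ÷ £998,237.32 = 1.5778.

1.58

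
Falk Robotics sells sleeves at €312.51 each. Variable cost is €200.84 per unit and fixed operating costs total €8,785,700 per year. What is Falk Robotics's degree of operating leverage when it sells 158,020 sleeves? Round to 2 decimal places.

Total contribution margin = 158,020 × €111.67 = €17,646,093.40.
EBIT = €17,646,093.40 − €8,785,700 = €8,860,393.40.
Degree of operating leverage = €17,646,093.40 / €8,860,393.40 = 1.9916.

1.99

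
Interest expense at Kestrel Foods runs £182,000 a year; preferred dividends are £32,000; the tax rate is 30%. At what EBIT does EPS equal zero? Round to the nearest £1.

£227,714

Grossing the preferred dividend up to pre-tax terms: £32,000 / (1 − 0.30) = £45,714.29.
Financial break-even EBIT = interest + D_p ÷ (1 − t) = £182,000 + £45,714.29 = £227,714.29.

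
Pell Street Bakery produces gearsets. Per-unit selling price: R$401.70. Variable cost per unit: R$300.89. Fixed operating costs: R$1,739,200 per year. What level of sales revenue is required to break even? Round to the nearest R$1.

R$6,930,232

CM per unit = R$401.70 − R$300.89 = R$100.81; CM ratio = R$100.81 / R$401.70 = 0.2510.
Break-even sales = FC ÷ CM ratio = R$1,739,200 × R$401.70 / R$100.81 = R$6,930,232.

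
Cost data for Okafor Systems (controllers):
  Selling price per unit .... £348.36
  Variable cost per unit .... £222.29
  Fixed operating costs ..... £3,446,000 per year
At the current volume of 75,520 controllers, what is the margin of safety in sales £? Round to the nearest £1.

Contribution margin per unit = £348.36 − £222.29 = £126.07. Break-even units = £3,446,000 ÷ £126.07 = 27,334.02; break-even revenue = 27,334.02 × £348.36 = £9,522,079.48.
Actual sales revenue = 75,520 × £348.36 = £26,308,147.20.
Margin of safety = £26,308,147.20 − £9,522,079.48 = £16,786,068.

£16,786,068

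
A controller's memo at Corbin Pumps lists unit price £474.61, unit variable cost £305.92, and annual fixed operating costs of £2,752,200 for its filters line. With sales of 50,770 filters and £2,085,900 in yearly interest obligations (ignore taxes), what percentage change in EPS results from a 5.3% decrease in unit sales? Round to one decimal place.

-12.2%

At 50,770 units, contribution = 50,770 × £168.69 = £8,564,391.30.
Subtracting fixed costs: EBIT = £8,564,391.30 − £2,752,200 = £5,812,191.30.
After interest of £2,085,900.00, pre-tax earnings = £3,726,291.30.
Degree of combined leverage = contribution ÷ (EBIT − I) = £8,564,391.30 ÷ £3,726,291.30 = 2.2984.
EPS therefore changes by 2.2984 × (-5.3%) = -12.2%.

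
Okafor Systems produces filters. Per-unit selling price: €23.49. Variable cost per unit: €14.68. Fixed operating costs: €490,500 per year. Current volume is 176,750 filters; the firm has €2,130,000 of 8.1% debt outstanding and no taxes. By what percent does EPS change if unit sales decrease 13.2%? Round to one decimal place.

Contribution at this volume is 176,750 × €8.81 = €1,557,167.50.
Operating income = contribution − fixed costs = €1,557,167.50 − €490,500 = €1,066,667.50.
Interest = €172,530.00, so EBIT − I = €894,137.50.
Degree of combined leverage = contribution ÷ (EBIT − I) = €1,557,167.50 ÷ €894,137.50 = 1.7415.
EPS therefore changes by 1.7415 × (-13.2%) = -23.0%.

-23.0%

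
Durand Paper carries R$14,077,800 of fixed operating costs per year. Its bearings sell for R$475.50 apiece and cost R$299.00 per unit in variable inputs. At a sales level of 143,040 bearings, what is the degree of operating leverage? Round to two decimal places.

Total contribution margin = 143,040 × R$176.50 = R$25,246,560.00.
Operating income = contribution − fixed costs = R$25,246,560.00 − R$14,077,800 = R$11,168,760.00.
So DOL = total CM / EBIT = R$25,246,560.00 / R$11,168,760.00 = 2.2605.

2.26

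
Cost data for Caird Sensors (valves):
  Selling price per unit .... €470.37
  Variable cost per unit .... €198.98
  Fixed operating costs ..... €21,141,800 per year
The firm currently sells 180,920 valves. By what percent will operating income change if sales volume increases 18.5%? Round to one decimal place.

+32.5%

Total contribution margin = 180,920 × €271.39 = €49,099,878.80.
Subtracting fixed costs: EBIT = €49,099,878.80 − €21,141,800 = €27,958,078.80.
DOL = contribution ÷ EBIT = €49,099,878.80 ÷ €27,958,078.80 = 1.7562.
%ΔEBIT = DOL × %ΔSales = 1.7562 × +18.5% = +32.5%.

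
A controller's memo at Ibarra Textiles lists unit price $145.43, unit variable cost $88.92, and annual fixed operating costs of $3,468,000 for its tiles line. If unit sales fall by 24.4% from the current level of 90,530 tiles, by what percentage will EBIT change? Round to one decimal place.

-75.8%

Contribution at this volume is 90,530 × $56.51 = $5,115,850.30.
Operating income = contribution − fixed costs = $5,115,850.30 − $3,468,000 = $1,647,850.30.
DOL = contribution ÷ EBIT = $5,115,850.30 ÷ $1,647,850.30 = 3.1046.
Operating income changes by 3.1046 × -24.4% = -75.8%.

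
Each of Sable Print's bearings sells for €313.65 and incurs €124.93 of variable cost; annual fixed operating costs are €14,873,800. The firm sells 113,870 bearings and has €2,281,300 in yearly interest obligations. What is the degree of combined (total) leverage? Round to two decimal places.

4.96

Total contribution margin = 113,870 × €188.72 = €21,489,546.40.
Subtracting fixed costs: EBIT = €21,489,546.40 − €14,873,800 = €6,615,746.40. Interest = €2,281,300.00.
DOL = €21,489,546.40 ÷ €6,615,746.40 = 3.2482; DFL = €6,615,746.40 ÷ €4,334,446.40 = 1.5263.
Combined leverage = 3.2482 × 1.5263 = 4.9577.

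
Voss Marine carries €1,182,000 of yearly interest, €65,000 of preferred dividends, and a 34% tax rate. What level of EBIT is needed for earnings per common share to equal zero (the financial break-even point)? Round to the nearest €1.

€1,280,485

Preferred dividends are paid after tax, so their pre-tax equivalent is €65,000 ÷ (1 − 0.34) = €98,484.85.
Financial break-even EBIT = interest + D_p ÷ (1 − t) = €1,182,000 + €98,484.85 = €1,280,484.85.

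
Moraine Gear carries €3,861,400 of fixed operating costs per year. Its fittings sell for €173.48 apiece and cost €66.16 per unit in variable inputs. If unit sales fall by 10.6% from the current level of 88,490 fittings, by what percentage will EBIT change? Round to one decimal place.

At 88,490 units, contribution = 88,490 × €107.32 = €9,496,746.80.
EBIT = €9,496,746.80 − €3,861,400 = €5,635,346.80.
So DOL = total CM / EBIT = €9,496,746.80 / €5,635,346.80 = 1.6852.
Operating income changes by 1.6852 × -10.6% = -17.9%.

-17.9%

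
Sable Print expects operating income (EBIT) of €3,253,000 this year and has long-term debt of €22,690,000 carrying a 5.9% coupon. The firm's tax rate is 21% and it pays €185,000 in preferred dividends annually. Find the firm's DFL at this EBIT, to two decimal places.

1.94

Annual interest charges come to €1,338,710.00.
Preferred dividends grossed up pre-tax: €185,000 / (1 − 0.21) = €234,177.22.
DFL = EBIT ÷ [EBIT − I − D_p/(1−t)] = €3,253,000 ÷ [€3,253,000 − €1,338,710.00 − €234,177.22] = €3,253,000 ÷ €1,680,112.78 = 1.9362.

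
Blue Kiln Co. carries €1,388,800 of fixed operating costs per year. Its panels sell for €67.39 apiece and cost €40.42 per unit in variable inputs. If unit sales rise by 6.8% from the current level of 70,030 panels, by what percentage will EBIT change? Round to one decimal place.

+25.7%

Total contribution margin = 70,030 × €26.97 = €1,888,709.10.
EBIT = €1,888,709.10 − €1,388,800 = €499,909.10.
So DOL = total CM / EBIT = €1,888,709.10 / €499,909.10 = 3.7781.
Operating income changes by 3.7781 × +6.8% = +25.7%.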